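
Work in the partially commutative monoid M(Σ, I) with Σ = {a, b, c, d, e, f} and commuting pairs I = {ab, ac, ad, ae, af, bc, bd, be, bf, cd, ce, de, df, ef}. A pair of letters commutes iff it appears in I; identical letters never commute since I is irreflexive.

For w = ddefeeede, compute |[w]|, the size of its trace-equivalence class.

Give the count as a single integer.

504

drop 0:d onto floor
drop 1:d onto {0:d}
drop 2:e onto floor
drop 3:f onto floor
drop 4:e onto {2:e}
drop 5:e onto {4:e}
drop 6:e onto {5:e}
drop 7:d onto {1:d}
drop 8:e onto {6:e}
ground layer = {0:d, 2:e, 3:f}
drop-orders for the pieces not yet dropped (sum over which currently-grounded one goes next):
  1 to go: {3} 1  {7} 1  {8} 1
  2 to go: {1,7} 1  {3,7} 2  {3,8} 2  {6,8} 1  {7,8} 2
  3 to go: {0,1,7} 1  {1,3,7} 3  {1,7,8} 3  {3,6,8} 3  {3,7,8} 6  {5,6,8} 1  {6,7,8} 3
  4 to go: {0,1,3,7} 4  {0,1,7,8} 4  {1,3,7,8} 12  {1,6,7,8} 6  {3,5,6,8} 4  {3,6,7,8} 12  {4,5,6,8} 1  {5,6,7,8} 4
  5 to go: {0,1,3,7,8} 20  {0,1,6,7,8} 10  {1,3,6,7,8} 30  {1,5,6,7,8} 10  {2,4,5,6,8} 1  {3,4,5,6,8} 5  {3,5,6,7,8} 20  {4,5,6,7,8} 5
  6 to go: {0,1,3,6,7,8} 60  {0,1,5,6,7,8} 20  {1,3,5,6,7,8} 60  {1,4,5,6,7,8} 15  {2,3,4,5,6,8} 6  {2,4,5,6,7,8} 6  {3,4,5,6,7,8} 30
  7 to go: {0,1,3,5,6,7,8} 140  {0,1,4,5,6,7,8} 35  {1,2,4,5,6,7,8} 21  {1,3,4,5,6,7,8} 105  {2,3,4,5,6,7,8} 42
  if 0:d drops first: 168 orders
  if 2:e drops first: 280 orders
  if 3:f drops first: 56 orders
heap linearizations: 504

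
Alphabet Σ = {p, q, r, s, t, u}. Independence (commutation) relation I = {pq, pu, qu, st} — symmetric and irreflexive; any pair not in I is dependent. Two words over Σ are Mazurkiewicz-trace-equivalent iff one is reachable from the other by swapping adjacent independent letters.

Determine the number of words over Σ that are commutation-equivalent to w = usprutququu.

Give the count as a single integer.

10

drop 0:u onto floor
drop 1:s onto {0:u}
drop 2:p onto {1:s}
drop 3:r onto {2:p}
drop 4:u onto {3:r}
drop 5:t onto {4:u}
drop 6:q onto {5:t}
drop 7:u onto {5:t}
drop 8:q onto {6:q}
drop 9:u onto {7:u}
drop 10:u onto {9:u}
ground layer = {0:u}
drop-orders for the pieces not yet dropped (sum over which currently-grounded one goes next):
  1 to go: {8} 1  {10} 1
  2 to go: {6,8} 1  {8,10} 2  {9,10} 1
  3 to go: {6,8,10} 3  {7,9,10} 1  {8,9,10} 3
  4 to go: {6,8,9,10} 6  {7,8,9,10} 4
  5 to go: {6,7,8,9,10} 10
  6 to go: {5,6,7,8,9,10} 10
  7 to go: {4,5,6,7,8,9,10} 10
  8 to go: {3,4,5,6,7,8,9,10} 10
  9 to go: {2,3,4,5,6,7,8,9,10} 10
  if 0:u drops first: 10 orders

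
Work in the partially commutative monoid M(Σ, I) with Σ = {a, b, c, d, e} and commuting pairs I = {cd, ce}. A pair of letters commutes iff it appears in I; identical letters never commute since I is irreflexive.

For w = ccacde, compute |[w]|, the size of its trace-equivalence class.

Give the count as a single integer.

3

0(c) covers ∅
1(c) covers 0:c
2(a) covers 1:c
3(c) covers 2:a
4(d) covers 2:a
5(e) covers 4:d
floor of heap: 0:c
completions by unplaced set U, small U first (add the entries for U minus each lowest piece of U):
  |U|=1: {3}:1  {5}:1
  |U|=2: {3,5}:2  {4,5}:1
  |U|=3: {3,4,5}:3
  |U|=4: {2,3,4,5}:3
  start at 0(c): 3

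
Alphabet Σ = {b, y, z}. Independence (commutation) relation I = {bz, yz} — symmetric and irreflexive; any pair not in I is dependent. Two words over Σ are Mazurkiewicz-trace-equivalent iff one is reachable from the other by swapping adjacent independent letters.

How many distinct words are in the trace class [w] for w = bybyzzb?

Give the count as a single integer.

21

piece 0:b — minimal
piece 1:y rests on {0:b}
piece 2:b rests on {1:y}
piece 3:y rests on {2:b}
piece 4:z — minimal
piece 5:z rests on {4:z}
piece 6:b rests on {3:y}
minimal pieces: {0:b, 4:z}
ways to finish when only these pieces remain (= sum over removing one remaining piece with nothing left below it):
  1 left: {5}→1  {6}→1
  2 left: {3,6}→1  {4,5}→1  {5,6}→2
  3 left: {2,3,6}→1  {3,5,6}→3  {4,5,6}→3
  4 left: {1,2,3,6}→1  {2,3,5,6}→4  {3,4,5,6}→6
  5 left: {0,1,2,3,6}→1  {1,2,3,5,6}→5  {2,3,4,5,6}→10
  placing 0:b first → 15 extensions
  placing 4:z first → 6 extensions
total linear extensions = 21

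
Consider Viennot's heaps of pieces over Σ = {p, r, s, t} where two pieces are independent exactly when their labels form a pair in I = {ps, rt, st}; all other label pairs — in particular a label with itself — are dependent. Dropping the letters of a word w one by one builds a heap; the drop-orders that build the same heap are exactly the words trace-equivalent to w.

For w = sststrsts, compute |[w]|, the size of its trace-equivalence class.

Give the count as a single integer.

84

piece 0:s — minimal
piece 1:s rests on {0:s}
piece 2:t — minimal
piece 3:s rests on {1:s}
piece 4:t rests on {2:t}
piece 5:r rests on {3:s}
piece 6:s rests on {5:r}
piece 7:t rests on {4:t}
piece 8:s rests on {6:s}
minimal pieces: {0:s, 2:t}
ways to finish when only these pieces remain (= sum over removing one remaining piece with nothing left below it):
  1 left: {7}→1  {8}→1
  2 left: {4,7}→1  {6,8}→1  {7,8}→2
  3 left: {2,4,7}→1  {4,7,8}→3  {5,6,8}→1  {6,7,8}→3
  4 left: {2,4,7,8}→4  {3,5,6,8}→1  {4,6,7,8}→6  {5,6,7,8}→4
  5 left: {1,3,5,6,8}→1  {2,4,6,7,8}→10  {3,5,6,7,8}→5  {4,5,6,7,8}→10
  6 left: {0,1,3,5,6,8}→1  {1,3,5,6,7,8}→6  {2,4,5,6,7,8}→20  {3,4,5,6,7,8}→15
  7 left: {0,1,3,5,6,7,8}→7  {1,3,4,5,6,7,8}→21  {2,3,4,5,6,7,8}→35
  placing 0:s first → 56 extensions
  placing 2:t first → 28 extensions
total linear extensions = 84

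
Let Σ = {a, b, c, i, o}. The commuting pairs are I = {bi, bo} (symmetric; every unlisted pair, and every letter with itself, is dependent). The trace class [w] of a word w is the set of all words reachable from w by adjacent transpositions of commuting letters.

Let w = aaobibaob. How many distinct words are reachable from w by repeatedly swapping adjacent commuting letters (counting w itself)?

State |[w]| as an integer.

12

piece 0:a — minimal
piece 1:a rests on {0:a}
piece 2:o rests on {1:a}
piece 3:b rests on {1:a}
piece 4:i rests on {2:o}
piece 5:b rests on {3:b}
piece 6:a rests on {4:i, 5:b}
piece 7:o rests on {6:a}
piece 8:b rests on {6:a}
minimal pieces: {0:a}
ways to finish when only these pieces remain (= sum over removing one remaining piece with nothing left below it):
  1 left: {7}→1  {8}→1
  2 left: {7,8}→2
  3 left: {6,7,8}→2
  4 left: {4,6,7,8}→2  {5,6,7,8}→2
  5 left: {2,4,6,7,8}→2  {3,5,6,7,8}→2  {4,5,6,7,8}→4
  6 left: {2,4,5,6,7,8}→6  {3,4,5,6,7,8}→6
  7 left: {2,3,4,5,6,7,8}→12
  placing 0:a first → 12 extensions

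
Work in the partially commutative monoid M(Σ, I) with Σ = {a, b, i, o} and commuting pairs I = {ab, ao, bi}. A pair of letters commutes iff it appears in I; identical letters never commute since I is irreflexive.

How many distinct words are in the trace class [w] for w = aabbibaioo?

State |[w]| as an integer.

56

#0=a has no predecessor
#1=a depends on [0:a]
#2=b has no predecessor
#3=b depends on [2:b]
#4=i depends on [1:a]
#5=b depends on [3:b]
#6=a depends on [4:i]
#7=i depends on [6:a]
#8=o depends on [5:b, 7:i]
#9=o depends on [8:o]
sources: [0:a, 2:b]
N(rest) = Σ N(rest − s) over sources s of rest; N(one piece) = 1:
  size 1 → [9]=1
  size 2 → [8,9]=1
  size 3 → [5,8,9]=1  [7,8,9]=1
  size 4 → [3,5,8,9]=1  [5,7,8,9]=2  [6,7,8,9]=1
  size 5 → [2,3,5,8,9]=1  [3,5,7,8,9]=3  [4,6,7,8,9]=1  [5,6,7,8,9]=3
  size 6 → [1,4,6,7,8,9]=1  [2,3,5,7,8,9]=4  [3,5,6,7,8,9]=6  [4,5,6,7,8,9]=4
  size 7 → [0,1,4,6,7,8,9]=1  [1,4,5,6,7,8,9]=5  [2,3,5,6,7,8,9]=10  [3,4,5,6,7,8,9]=10
  size 8 → [0,1,4,5,6,7,8,9]=6  [1,3,4,5,6,7,8,9]=15  [2,3,4,5,6,7,8,9]=20
  first=0(a) contributes 35
  first=2(b) contributes 21
|[w]| = 56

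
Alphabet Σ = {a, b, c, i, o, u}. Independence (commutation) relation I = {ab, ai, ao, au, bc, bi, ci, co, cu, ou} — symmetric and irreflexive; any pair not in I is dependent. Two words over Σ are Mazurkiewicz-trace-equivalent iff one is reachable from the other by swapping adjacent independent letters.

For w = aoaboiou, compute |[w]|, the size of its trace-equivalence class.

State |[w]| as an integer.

#0=a has no predecessor
#1=o has no predecessor
#2=a depends on [0:a]
#3=b depends on [1:o]
#4=o depends on [3:b]
#5=i depends on [4:o]
#6=o depends on [5:i]
#7=u depends on [5:i]
sources: [0:a, 1:o]
N(rest) = Σ N(rest − s) over sources s of rest; N(one piece) = 1:
  size 1 → [2]=1  [6]=1  [7]=1
  size 2 → [0,2]=1  [2,6]=2  [2,7]=2  [6,7]=2
  size 3 → [0,2,6]=3  [0,2,7]=3  [2,6,7]=6  [5,6,7]=2
  size 4 → [0,2,6,7]=12  [2,5,6,7]=8  [4,5,6,7]=2
  size 5 → [0,2,5,6,7]=20  [2,4,5,6,7]=10  [3,4,5,6,7]=2
  size 6 → [0,2,4,5,6,7]=30  [1,3,4,5,6,7]=2  [2,3,4,5,6,7]=12
  first=0(a) contributes 14
  first=1(o) contributes 42
|[w]| = 56

56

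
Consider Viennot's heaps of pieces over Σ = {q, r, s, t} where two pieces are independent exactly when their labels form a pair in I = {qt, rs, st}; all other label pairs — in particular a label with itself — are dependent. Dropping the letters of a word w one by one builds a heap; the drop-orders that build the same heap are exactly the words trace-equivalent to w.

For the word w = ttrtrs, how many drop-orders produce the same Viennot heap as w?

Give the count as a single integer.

0(t) covers ∅
1(t) covers 0:t
2(r) covers 1:t
3(t) covers 2:r
4(r) covers 3:t
5(s) covers ∅
floor of heap: 0:t, 5:s
completions by unplaced set U, small U first (add the entries for U minus each lowest piece of U):
  |U|=1: {4}:1  {5}:1
  |U|=2: {3,4}:1  {4,5}:2
  |U|=3: {2,3,4}:1  {3,4,5}:3
  |U|=4: {1,2,3,4}:1  {2,3,4,5}:4
  start at 0(t): 5
  start at 5(s): 1
sum over floor = 6

6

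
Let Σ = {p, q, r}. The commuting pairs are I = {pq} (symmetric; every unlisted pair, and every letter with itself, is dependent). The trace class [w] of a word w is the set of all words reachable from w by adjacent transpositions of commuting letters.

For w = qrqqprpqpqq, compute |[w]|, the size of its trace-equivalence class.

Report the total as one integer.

30

0(q) covers ∅
1(r) covers 0:q
2(q) covers 1:r
3(q) covers 2:q
4(p) covers 1:r
5(r) covers 3:q, 4:p
6(p) covers 5:r
7(q) covers 5:r
8(p) covers 6:p
9(q) covers 7:q
10(q) covers 9:q
floor of heap: 0:q
completions by unplaced set U, small U first (add the entries for U minus each lowest piece of U):
  |U|=1: {8}:1  {10}:1
  |U|=2: {6,8}:1  {8,10}:2  {9,10}:1
  |U|=3: {6,8,10}:3  {7,9,10}:1  {8,9,10}:3
  |U|=4: {6,8,9,10}:6  {7,8,9,10}:4
  |U|=5: {6,7,8,9,10}:10
  |U|=6: {5,6,7,8,9,10}:10
  |U|=7: {3,5,6,7,8,9,10}:10  {4,5,6,7,8,9,10}:10
  |U|=8: {2,3,5,6,7,8,9,10}:10  {3,4,5,6,7,8,9,10}:20
  |U|=9: {2,3,4,5,6,7,8,9,10}:30
  start at 0(q): 30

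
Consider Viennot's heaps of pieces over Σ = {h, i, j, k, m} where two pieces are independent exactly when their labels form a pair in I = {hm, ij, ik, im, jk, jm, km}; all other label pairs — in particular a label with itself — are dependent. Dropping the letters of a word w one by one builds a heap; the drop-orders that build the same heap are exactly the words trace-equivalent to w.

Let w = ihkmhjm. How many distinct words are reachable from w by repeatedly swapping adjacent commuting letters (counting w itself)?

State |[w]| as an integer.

#0=i has no predecessor
#1=h depends on [0:i]
#2=k depends on [1:h]
#3=m has no predecessor
#4=h depends on [2:k]
#5=j depends on [4:h]
#6=m depends on [3:m]
sources: [0:i, 3:m]
N(rest) = Σ N(rest − s) over sources s of rest; N(one piece) = 1:
  size 1 → [5]=1  [6]=1
  size 2 → [3,6]=1  [4,5]=1  [5,6]=2
  size 3 → [2,4,5]=1  [3,5,6]=3  [4,5,6]=3
  size 4 → [1,2,4,5]=1  [2,4,5,6]=4  [3,4,5,6]=6
  size 5 → [0,1,2,4,5]=1  [1,2,4,5,6]=5  [2,3,4,5,6]=10
  first=0(i) contributes 15
  first=3(m) contributes 6
|[w]| = 21

21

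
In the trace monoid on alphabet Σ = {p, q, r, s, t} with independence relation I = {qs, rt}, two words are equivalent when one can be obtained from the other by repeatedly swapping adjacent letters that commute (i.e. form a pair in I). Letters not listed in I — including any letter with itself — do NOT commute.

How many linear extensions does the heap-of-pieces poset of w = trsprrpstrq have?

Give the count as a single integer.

4

piece 0:t — minimal
piece 1:r — minimal
piece 2:s rests on {0:t, 1:r}
piece 3:p rests on {2:s}
piece 4:r rests on {3:p}
piece 5:r rests on {4:r}
piece 6:p rests on {5:r}
piece 7:s rests on {6:p}
piece 8:t rests on {7:s}
piece 9:r rests on {7:s}
piece 10:q rests on {8:t, 9:r}
minimal pieces: {0:t, 1:r}
ways to finish when only these pieces remain (= sum over removing one remaining piece with nothing left below it):
  1 left: {10}→1
  2 left: {8,10}→1  {9,10}→1
  3 left: {8,9,10}→2
  4 left: {7,8,9,10}→2
  5 left: {6,7,8,9,10}→2
  6 left: {5,6,7,8,9,10}→2
  7 left: {4,5,6,7,8,9,10}→2
  8 left: {3,4,5,6,7,8,9,10}→2
  9 left: {2,3,4,5,6,7,8,9,10}→2
  placing 0:t first → 2 extensions
  placing 1:r first → 2 extensions
total linear extensions = 4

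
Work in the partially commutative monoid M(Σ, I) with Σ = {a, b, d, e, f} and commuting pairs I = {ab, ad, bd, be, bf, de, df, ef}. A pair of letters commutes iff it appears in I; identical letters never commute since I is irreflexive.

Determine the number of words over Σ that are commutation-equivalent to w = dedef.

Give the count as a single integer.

piece 0:d — minimal
piece 1:e — minimal
piece 2:d rests on {0:d}
piece 3:e rests on {1:e}
piece 4:f — minimal
minimal pieces: {0:d, 1:e, 4:f}
ways to finish when only these pieces remain (= sum over removing one remaining piece with nothing left below it):
  1 left: {2}→1  {3}→1  {4}→1
  2 left: {0,2}→1  {1,3}→1  {2,3}→2  {2,4}→2  {3,4}→2
  3 left: {0,2,3}→3  {0,2,4}→3  {1,2,3}→3  {1,3,4}→3  {2,3,4}→6
  placing 0:d first → 12 extensions
  placing 1:e first → 12 extensions
  placing 4:f first → 6 extensions
total linear extensions = 30

30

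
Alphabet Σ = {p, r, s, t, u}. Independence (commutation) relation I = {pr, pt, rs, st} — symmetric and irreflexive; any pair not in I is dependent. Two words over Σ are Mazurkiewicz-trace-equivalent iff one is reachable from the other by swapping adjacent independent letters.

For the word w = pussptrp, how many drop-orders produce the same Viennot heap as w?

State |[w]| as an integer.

15

drop 0:p onto floor
drop 1:u onto {0:p}
drop 2:s onto {1:u}
drop 3:s onto {2:s}
drop 4:p onto {3:s}
drop 5:t onto {1:u}
drop 6:r onto {5:t}
drop 7:p onto {4:p}
ground layer = {0:p}
drop-orders for the pieces not yet dropped (sum over which currently-grounded one goes next):
  1 to go: {6} 1  {7} 1
  2 to go: {4,7} 1  {5,6} 1  {6,7} 2
  3 to go: {3,4,7} 1  {4,6,7} 3  {5,6,7} 3
  4 to go: {2,3,4,7} 1  {3,4,6,7} 4  {4,5,6,7} 6
  5 to go: {2,3,4,6,7} 5  {3,4,5,6,7} 10
  6 to go: {2,3,4,5,6,7} 15
  if 0:p drops first: 15 orders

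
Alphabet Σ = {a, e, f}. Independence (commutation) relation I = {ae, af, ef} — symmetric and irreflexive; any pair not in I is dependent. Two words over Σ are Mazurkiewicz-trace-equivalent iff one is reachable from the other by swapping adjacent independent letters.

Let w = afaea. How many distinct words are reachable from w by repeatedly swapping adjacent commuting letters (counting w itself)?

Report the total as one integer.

drop 0:a onto floor
drop 1:f onto floor
drop 2:a onto {0:a}
drop 3:e onto floor
drop 4:a onto {2:a}
ground layer = {0:a, 1:f, 3:e}
drop-orders for the pieces not yet dropped (sum over which currently-grounded one goes next):
  1 to go: {1} 1  {3} 1  {4} 1
  2 to go: {1,3} 2  {1,4} 2  {2,4} 1  {3,4} 2
  3 to go: {0,2,4} 1  {1,2,4} 3  {1,3,4} 6  {2,3,4} 3
  if 0:a drops first: 12 orders
  if 1:f drops first: 4 orders
  if 3:e drops first: 4 orders
heap linearizations: 20

20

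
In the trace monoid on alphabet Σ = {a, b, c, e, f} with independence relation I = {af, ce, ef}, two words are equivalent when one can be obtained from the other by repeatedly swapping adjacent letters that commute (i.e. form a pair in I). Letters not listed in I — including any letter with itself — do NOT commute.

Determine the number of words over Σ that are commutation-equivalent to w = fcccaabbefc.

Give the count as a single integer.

3

#0=f has no predecessor
#1=c depends on [0:f]
#2=c depends on [1:c]
#3=c depends on [2:c]
#4=a depends on [3:c]
#5=a depends on [4:a]
#6=b depends on [5:a]
#7=b depends on [6:b]
#8=e depends on [7:b]
#9=f depends on [7:b]
#10=c depends on [9:f]
sources: [0:f]
N(rest) = Σ N(rest − s) over sources s of rest; N(one piece) = 1:
  size 1 → [8]=1  [10]=1
  size 2 → [8,10]=2  [9,10]=1
  size 3 → [8,9,10]=3
  size 4 → [7,8,9,10]=3
  size 5 → [6,7,8,9,10]=3
  size 6 → [5,6,7,8,9,10]=3
  size 7 → [4,5,6,7,8,9,10]=3
  size 8 → [3,4,5,6,7,8,9,10]=3
  size 9 → [2,3,4,5,6,7,8,9,10]=3
  first=0(f) contributes 3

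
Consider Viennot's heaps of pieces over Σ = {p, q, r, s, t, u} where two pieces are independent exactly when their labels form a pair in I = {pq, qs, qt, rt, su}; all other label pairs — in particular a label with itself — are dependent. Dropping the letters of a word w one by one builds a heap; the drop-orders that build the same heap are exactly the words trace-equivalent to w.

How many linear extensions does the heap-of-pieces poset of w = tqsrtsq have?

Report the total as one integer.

piece 0:t — minimal
piece 1:q — minimal
piece 2:s rests on {0:t}
piece 3:r rests on {1:q, 2:s}
piece 4:t rests on {2:s}
piece 5:s rests on {3:r, 4:t}
piece 6:q rests on {3:r}
minimal pieces: {0:t, 1:q}
ways to finish when only these pieces remain (= sum over removing one remaining piece with nothing left below it):
  1 left: {5}→1  {6}→1
  2 left: {4,5}→1  {5,6}→2
  3 left: {3,5,6}→2  {4,5,6}→3
  4 left: {1,3,5,6}→2  {3,4,5,6}→5
  5 left: {1,3,4,5,6}→7  {2,3,4,5,6}→5
  placing 0:t first → 12 extensions
  placing 1:q first → 5 extensions
total linear extensions = 17

17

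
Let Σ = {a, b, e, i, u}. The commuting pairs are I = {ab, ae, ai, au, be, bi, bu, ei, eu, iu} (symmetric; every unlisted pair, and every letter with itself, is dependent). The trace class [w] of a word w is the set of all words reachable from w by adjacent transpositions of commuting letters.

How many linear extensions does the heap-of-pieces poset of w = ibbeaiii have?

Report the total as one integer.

840

piece 0:i — minimal
piece 1:b — minimal
piece 2:b rests on {1:b}
piece 3:e — minimal
piece 4:a — minimal
piece 5:i rests on {0:i}
piece 6:i rests on {5:i}
piece 7:i rests on {6:i}
minimal pieces: {0:i, 1:b, 3:e, 4:a}
ways to finish when only these pieces remain (= sum over removing one remaining piece with nothing left below it):
  1 left: {2}→1  {3}→1  {4}→1  {7}→1
  2 left: {1,2}→1  {2,3}→2  {2,4}→2  {2,7}→2  {3,4}→2  {3,7}→2  {4,7}→2  {6,7}→1
  3 left: {1,2,3}→3  {1,2,4}→3  {1,2,7}→3  {2,3,4}→6  {2,3,7}→6  {2,4,7}→6  {2,6,7}→3  {3,4,7}→6  {3,6,7}→3  {4,6,7}→3  {5,6,7}→1
  4 left: {0,5,6,7}→1  {1,2,3,4}→12  {1,2,3,7}→12  {1,2,4,7}→12  {1,2,6,7}→6  {2,3,4,7}→24  {2,3,6,7}→12  {2,4,6,7}→12  {2,5,6,7}→4  {3,4,6,7}→12  {3,5,6,7}→4  {4,5,6,7}→4
  5 left: {0,2,5,6,7}→5  {0,3,5,6,7}→5  {0,4,5,6,7}→5  {1,2,3,4,7}→60  {1,2,3,6,7}→30  {1,2,4,6,7}→30  {1,2,5,6,7}→10  {2,3,4,6,7}→60  {2,3,5,6,7}→20  {2,4,5,6,7}→20  {3,4,5,6,7}→20
  6 left: {0,1,2,5,6,7}→15  {0,2,3,5,6,7}→30  {0,2,4,5,6,7}→30  {0,3,4,5,6,7}→30  {1,2,3,4,6,7}→180  {1,2,3,5,6,7}→60  {1,2,4,5,6,7}→60  {2,3,4,5,6,7}→120
  placing 0:i first → 420 extensions
  placing 1:b first → 210 extensions
  placing 3:e first → 105 extensions
  placing 4:a first → 105 extensions
total linear extensions = 840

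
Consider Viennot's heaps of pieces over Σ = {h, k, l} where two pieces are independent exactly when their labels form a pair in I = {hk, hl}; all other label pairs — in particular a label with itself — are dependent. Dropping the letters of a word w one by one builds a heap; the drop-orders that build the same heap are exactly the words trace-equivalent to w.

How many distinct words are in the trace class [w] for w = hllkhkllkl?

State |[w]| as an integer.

45

#0=h has no predecessor
#1=l has no predecessor
#2=l depends on [1:l]
#3=k depends on [2:l]
#4=h depends on [0:h]
#5=k depends on [3:k]
#6=l depends on [5:k]
#7=l depends on [6:l]
#8=k depends on [7:l]
#9=l depends on [8:k]
sources: [0:h, 1:l]
N(rest) = Σ N(rest − s) over sources s of rest; N(one piece) = 1:
  size 1 → [4]=1  [9]=1
  size 2 → [0,4]=1  [4,9]=2  [8,9]=1
  size 3 → [0,4,9]=3  [4,8,9]=3  [7,8,9]=1
  size 4 → [0,4,8,9]=6  [4,7,8,9]=4  [6,7,8,9]=1
  size 5 → [0,4,7,8,9]=10  [4,6,7,8,9]=5  [5,6,7,8,9]=1
  size 6 → [0,4,6,7,8,9]=15  [3,5,6,7,8,9]=1  [4,5,6,7,8,9]=6
  size 7 → [0,4,5,6,7,8,9]=21  [2,3,5,6,7,8,9]=1  [3,4,5,6,7,8,9]=7
  size 8 → [0,3,4,5,6,7,8,9]=28  [1,2,3,5,6,7,8,9]=1  [2,3,4,5,6,7,8,9]=8
  first=0(h) contributes 9
  first=1(l) contributes 36
|[w]| = 45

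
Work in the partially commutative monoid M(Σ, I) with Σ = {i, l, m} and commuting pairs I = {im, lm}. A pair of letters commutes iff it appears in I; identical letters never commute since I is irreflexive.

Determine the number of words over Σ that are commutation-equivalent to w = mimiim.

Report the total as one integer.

0(m) covers ∅
1(i) covers ∅
2(m) covers 0:m
3(i) covers 1:i
4(i) covers 3:i
5(m) covers 2:m
floor of heap: 0:m, 1:i
completions by unplaced set U, small U first (add the entries for U minus each lowest piece of U):
  |U|=1: {4}:1  {5}:1
  |U|=2: {2,5}:1  {3,4}:1  {4,5}:2
  |U|=3: {0,2,5}:1  {1,3,4}:1  {2,4,5}:3  {3,4,5}:3
  |U|=4: {0,2,4,5}:4  {1,3,4,5}:4  {2,3,4,5}:6
  start at 0(m): 10
  start at 1(i): 10
sum over floor = 20

20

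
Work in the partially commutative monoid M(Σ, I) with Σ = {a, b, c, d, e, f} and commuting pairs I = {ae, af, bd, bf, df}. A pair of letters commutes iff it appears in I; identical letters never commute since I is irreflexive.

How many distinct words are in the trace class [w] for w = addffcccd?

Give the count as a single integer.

drop 0:a onto floor
drop 1:d onto {0:a}
drop 2:d onto {1:d}
drop 3:f onto floor
drop 4:f onto {3:f}
drop 5:c onto {2:d, 4:f}
drop 6:c onto {5:c}
drop 7:c onto {6:c}
drop 8:d onto {7:c}
ground layer = {0:a, 3:f}
drop-orders for the pieces not yet dropped (sum over which currently-grounded one goes next):
  1 to go: {8} 1
  2 to go: {7,8} 1
  3 to go: {6,7,8} 1
  4 to go: {5,6,7,8} 1
  5 to go: {2,5,6,7,8} 1  {4,5,6,7,8} 1
  6 to go: {1,2,5,6,7,8} 1  {2,4,5,6,7,8} 2  {3,4,5,6,7,8} 1
  7 to go: {0,1,2,5,6,7,8} 1  {1,2,4,5,6,7,8} 3  {2,3,4,5,6,7,8} 3
  if 0:a drops first: 6 orders
  if 3:f drops first: 4 orders
heap linearizations: 10

10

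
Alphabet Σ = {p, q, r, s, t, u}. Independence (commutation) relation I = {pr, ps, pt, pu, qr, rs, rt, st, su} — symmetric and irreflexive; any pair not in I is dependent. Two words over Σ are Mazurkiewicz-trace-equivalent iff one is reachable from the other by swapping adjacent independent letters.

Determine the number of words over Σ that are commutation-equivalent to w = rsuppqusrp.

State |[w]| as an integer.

360

#0=r has no predecessor
#1=s has no predecessor
#2=u depends on [0:r]
#3=p has no predecessor
#4=p depends on [3:p]
#5=q depends on [1:s, 2:u, 4:p]
#6=u depends on [5:q]
#7=s depends on [5:q]
#8=r depends on [6:u]
#9=p depends on [5:q]
sources: [0:r, 1:s, 3:p]
N(rest) = Σ N(rest − s) over sources s of rest; N(one piece) = 1:
  size 1 → [7]=1  [8]=1  [9]=1
  size 2 → [6,8]=1  [7,8]=2  [7,9]=2  [8,9]=2
  size 3 → [6,7,8]=3  [6,8,9]=3  [7,8,9]=6
  size 4 → [6,7,8,9]=12
  size 5 → [5,6,7,8,9]=12
  size 6 → [1,5,6,7,8,9]=12  [2,5,6,7,8,9]=12  [4,5,6,7,8,9]=12
  size 7 → [0,2,5,6,7,8,9]=12  [1,2,5,6,7,8,9]=24  [1,4,5,6,7,8,9]=24  [2,4,5,6,7,8,9]=24  [3,4,5,6,7,8,9]=12
  size 8 → [0,1,2,5,6,7,8,9]=36  [0,2,4,5,6,7,8,9]=36  [1,2,4,5,6,7,8,9]=72  [1,3,4,5,6,7,8,9]=36  [2,3,4,5,6,7,8,9]=36
  first=0(r) contributes 144
  first=1(s) contributes 72
  first=3(p) contributes 144
|[w]| = 360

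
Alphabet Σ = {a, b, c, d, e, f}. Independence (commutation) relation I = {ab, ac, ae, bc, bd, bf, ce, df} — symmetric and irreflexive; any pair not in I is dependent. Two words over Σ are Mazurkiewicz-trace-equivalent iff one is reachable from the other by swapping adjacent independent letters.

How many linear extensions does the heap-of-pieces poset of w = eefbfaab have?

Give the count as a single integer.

15

#0=e has no predecessor
#1=e depends on [0:e]
#2=f depends on [1:e]
#3=b depends on [1:e]
#4=f depends on [2:f]
#5=a depends on [4:f]
#6=a depends on [5:a]
#7=b depends on [3:b]
sources: [0:e]
N(rest) = Σ N(rest − s) over sources s of rest; N(one piece) = 1:
  size 1 → [6]=1  [7]=1
  size 2 → [3,7]=1  [5,6]=1  [6,7]=2
  size 3 → [3,6,7]=3  [4,5,6]=1  [5,6,7]=3
  size 4 → [2,4,5,6]=1  [3,5,6,7]=6  [4,5,6,7]=4
  size 5 → [2,4,5,6,7]=5  [3,4,5,6,7]=10
  size 6 → [2,3,4,5,6,7]=15
  first=0(e) contributes 15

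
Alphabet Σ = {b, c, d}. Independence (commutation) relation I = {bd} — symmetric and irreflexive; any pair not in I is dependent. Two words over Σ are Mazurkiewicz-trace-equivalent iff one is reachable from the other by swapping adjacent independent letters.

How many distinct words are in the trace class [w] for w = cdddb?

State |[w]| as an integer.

drop 0:c onto floor
drop 1:d onto {0:c}
drop 2:d onto {1:d}
drop 3:d onto {2:d}
drop 4:b onto {0:c}
ground layer = {0:c}
drop-orders for the pieces not yet dropped (sum over which currently-grounded one goes next):
  1 to go: {3} 1  {4} 1
  2 to go: {2,3} 1  {3,4} 2
  3 to go: {1,2,3} 1  {2,3,4} 3
  if 0:c drops first: 4 orders

4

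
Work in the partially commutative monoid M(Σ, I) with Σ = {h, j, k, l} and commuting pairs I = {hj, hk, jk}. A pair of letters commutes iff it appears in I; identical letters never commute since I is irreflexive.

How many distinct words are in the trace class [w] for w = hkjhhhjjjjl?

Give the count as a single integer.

0(h) covers ∅
1(k) covers ∅
2(j) covers ∅
3(h) covers 0:h
4(h) covers 3:h
5(h) covers 4:h
6(j) covers 2:j
7(j) covers 6:j
8(j) covers 7:j
9(j) covers 8:j
10(l) covers 1:k, 5:h, 9:j
floor of heap: 0:h, 1:k, 2:j
completions by unplaced set U, small U first (add the entries for U minus each lowest piece of U):
  |U|=1: {10}:1
  |U|=2: {1,10}:1  {5,10}:1  {9,10}:1
  |U|=3: {1,5,10}:2  {1,9,10}:2  {4,5,10}:1  {5,9,10}:2  {8,9,10}:1
  |U|=4: {1,4,5,10}:3  {1,5,9,10}:6  {1,8,9,10}:3  {3,4,5,10}:1  {4,5,9,10}:3  {5,8,9,10}:3  {7,8,9,10}:1
  |U|=5: {0,3,4,5,10}:1  {1,3,4,5,10}:4  {1,4,5,9,10}:12  {1,5,8,9,10}:12  {1,7,8,9,10}:4  {3,4,5,9,10}:4  {4,5,8,9,10}:6  {5,7,8,9,10}:4  {6,7,8,9,10}:1
  |U|=6: {0,1,3,4,5,10}:5  {0,3,4,5,9,10}:5  {1,3,4,5,9,10}:20  {1,4,5,8,9,10}:30  {1,5,7,8,9,10}:20  {1,6,7,8,9,10}:5  {2,6,7,8,9,10}:1  {3,4,5,8,9,10}:10  {4,5,7,8,9,10}:10  {5,6,7,8,9,10}:5
  |U|=7: {0,1,3,4,5,9,10}:30  {0,3,4,5,8,9,10}:15  {1,2,6,7,8,9,10}:6  {1,3,4,5,8,9,10}:60  {1,4,5,7,8,9,10}:60  {1,5,6,7,8,9,10}:30  {2,5,6,7,8,9,10}:6  {3,4,5,7,8,9,10}:20  {4,5,6,7,8,9,10}:15
  |U|=8: {0,1,3,4,5,8,9,10}:105  {0,3,4,5,7,8,9,10}:35  {1,2,5,6,7,8,9,10}:42  {1,3,4,5,7,8,9,10}:140  {1,4,5,6,7,8,9,10}:105  {2,4,5,6,7,8,9,10}:21  {3,4,5,6,7,8,9,10}:35
  |U|=9: {0,1,3,4,5,7,8,9,10}:280  {0,3,4,5,6,7,8,9,10}:70  {1,2,4,5,6,7,8,9,10}:168  {1,3,4,5,6,7,8,9,10}:280  {2,3,4,5,6,7,8,9,10}:56
  start at 0(h): 504
  start at 1(k): 126
  start at 2(j): 630
sum over floor = 1260

1260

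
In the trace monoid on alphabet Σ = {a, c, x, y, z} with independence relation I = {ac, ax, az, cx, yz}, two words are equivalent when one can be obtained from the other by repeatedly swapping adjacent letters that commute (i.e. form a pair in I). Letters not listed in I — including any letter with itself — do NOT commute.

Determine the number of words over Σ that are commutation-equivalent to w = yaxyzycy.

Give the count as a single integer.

piece 0:y — minimal
piece 1:a rests on {0:y}
piece 2:x rests on {0:y}
piece 3:y rests on {1:a, 2:x}
piece 4:z rests on {2:x}
piece 5:y rests on {3:y}
piece 6:c rests on {4:z, 5:y}
piece 7:y rests on {6:c}
minimal pieces: {0:y}
ways to finish when only these pieces remain (= sum over removing one remaining piece with nothing left below it):
  1 left: {7}→1
  2 left: {6,7}→1
  3 left: {4,6,7}→1  {5,6,7}→1
  4 left: {3,5,6,7}→1  {4,5,6,7}→2
  5 left: {1,3,5,6,7}→1  {3,4,5,6,7}→3
  6 left: {1,3,4,5,6,7}→4  {2,3,4,5,6,7}→3
  placing 0:y first → 7 extensions

7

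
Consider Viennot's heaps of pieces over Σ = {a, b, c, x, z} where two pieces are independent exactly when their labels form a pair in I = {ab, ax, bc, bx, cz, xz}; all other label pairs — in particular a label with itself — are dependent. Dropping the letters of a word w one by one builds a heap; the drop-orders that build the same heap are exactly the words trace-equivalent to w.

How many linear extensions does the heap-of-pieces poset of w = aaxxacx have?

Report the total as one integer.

0(a) covers ∅
1(a) covers 0:a
2(x) covers ∅
3(x) covers 2:x
4(a) covers 1:a
5(c) covers 3:x, 4:a
6(x) covers 5:c
floor of heap: 0:a, 2:x
completions by unplaced set U, small U first (add the entries for U minus each lowest piece of U):
  |U|=1: {6}:1
  |U|=2: {5,6}:1
  |U|=3: {3,5,6}:1  {4,5,6}:1
  |U|=4: {1,4,5,6}:1  {2,3,5,6}:1  {3,4,5,6}:2
  |U|=5: {0,1,4,5,6}:1  {1,3,4,5,6}:3  {2,3,4,5,6}:3
  start at 0(a): 6
  start at 2(x): 4
sum over floor = 10

10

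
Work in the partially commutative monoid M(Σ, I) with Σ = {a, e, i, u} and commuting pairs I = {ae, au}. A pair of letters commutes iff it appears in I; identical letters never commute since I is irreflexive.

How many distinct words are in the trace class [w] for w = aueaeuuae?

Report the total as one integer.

84

drop 0:a onto floor
drop 1:u onto floor
drop 2:e onto {1:u}
drop 3:a onto {0:a}
drop 4:e onto {2:e}
drop 5:u onto {4:e}
drop 6:u onto {5:u}
drop 7:a onto {3:a}
drop 8:e onto {6:u}
ground layer = {0:a, 1:u}
drop-orders for the pieces not yet dropped (sum over which currently-grounded one goes next):
  1 to go: {7} 1  {8} 1
  2 to go: {3,7} 1  {6,8} 1  {7,8} 2
  3 to go: {0,3,7} 1  {3,7,8} 3  {5,6,8} 1  {6,7,8} 3
  4 to go: {0,3,7,8} 4  {3,6,7,8} 6  {4,5,6,8} 1  {5,6,7,8} 4
  5 to go: {0,3,6,7,8} 10  {2,4,5,6,8} 1  {3,5,6,7,8} 10  {4,5,6,7,8} 5
  6 to go: {0,3,5,6,7,8} 20  {1,2,4,5,6,8} 1  {2,4,5,6,7,8} 6  {3,4,5,6,7,8} 15
  7 to go: {0,3,4,5,6,7,8} 35  {1,2,4,5,6,7,8} 7  {2,3,4,5,6,7,8} 21
  if 0:a drops first: 28 orders
  if 1:u drops first: 56 orders
heap linearizations: 84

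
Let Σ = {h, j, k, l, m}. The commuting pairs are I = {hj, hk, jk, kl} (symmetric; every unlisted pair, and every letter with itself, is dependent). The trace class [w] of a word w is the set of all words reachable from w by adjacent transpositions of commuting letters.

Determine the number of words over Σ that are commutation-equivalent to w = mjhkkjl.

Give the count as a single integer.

0(m) covers ∅
1(j) covers 0:m
2(h) covers 0:m
3(k) covers 0:m
4(k) covers 3:k
5(j) covers 1:j
6(l) covers 2:h, 5:j
floor of heap: 0:m
completions by unplaced set U, small U first (add the entries for U minus each lowest piece of U):
  |U|=1: {4}:1  {6}:1
  |U|=2: {2,6}:1  {3,4}:1  {4,6}:2  {5,6}:1
  |U|=3: {1,5,6}:1  {2,4,6}:3  {2,5,6}:2  {3,4,6}:3  {4,5,6}:3
  |U|=4: {1,2,5,6}:3  {1,4,5,6}:4  {2,3,4,6}:6  {2,4,5,6}:8  {3,4,5,6}:6
  |U|=5: {1,2,4,5,6}:15  {1,3,4,5,6}:10  {2,3,4,5,6}:20
  start at 0(m): 45

45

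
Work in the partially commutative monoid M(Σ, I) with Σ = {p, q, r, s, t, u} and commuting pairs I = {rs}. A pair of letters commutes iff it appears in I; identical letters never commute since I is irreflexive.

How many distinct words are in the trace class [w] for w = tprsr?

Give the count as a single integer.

piece 0:t — minimal
piece 1:p rests on {0:t}
piece 2:r rests on {1:p}
piece 3:s rests on {1:p}
piece 4:r rests on {2:r}
minimal pieces: {0:t}
ways to finish when only these pieces remain (= sum over removing one remaining piece with nothing left below it):
  1 left: {3}→1  {4}→1
  2 left: {2,4}→1  {3,4}→2
  3 left: {2,3,4}→3
  placing 0:t first → 3 extensions

3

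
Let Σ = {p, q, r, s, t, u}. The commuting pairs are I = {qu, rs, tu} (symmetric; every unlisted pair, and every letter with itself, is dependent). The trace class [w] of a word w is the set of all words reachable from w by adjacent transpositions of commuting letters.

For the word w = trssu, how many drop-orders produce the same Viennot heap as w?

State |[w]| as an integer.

drop 0:t onto floor
drop 1:r onto {0:t}
drop 2:s onto {0:t}
drop 3:s onto {2:s}
drop 4:u onto {1:r, 3:s}
ground layer = {0:t}
drop-orders for the pieces not yet dropped (sum over which currently-grounded one goes next):
  1 to go: {4} 1
  2 to go: {1,4} 1  {3,4} 1
  3 to go: {1,3,4} 2  {2,3,4} 1
  if 0:t drops first: 3 orders

3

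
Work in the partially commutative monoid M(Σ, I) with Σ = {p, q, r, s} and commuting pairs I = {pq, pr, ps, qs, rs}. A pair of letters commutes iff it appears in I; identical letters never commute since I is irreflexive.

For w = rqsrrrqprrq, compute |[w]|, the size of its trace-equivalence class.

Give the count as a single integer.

110

piece 0:r — minimal
piece 1:q rests on {0:r}
piece 2:s — minimal
piece 3:r rests on {1:q}
piece 4:r rests on {3:r}
piece 5:r rests on {4:r}
piece 6:q rests on {5:r}
piece 7:p — minimal
piece 8:r rests on {6:q}
piece 9:r rests on {8:r}
piece 10:q rests on {9:r}
minimal pieces: {0:r, 2:s, 7:p}
ways to finish when only these pieces remain (= sum over removing one remaining piece with nothing left below it):
  1 left: {2}→1  {7}→1  {10}→1
  2 left: {2,7}→2  {2,10}→2  {7,10}→2  {9,10}→1
  3 left: {2,7,10}→6  {2,9,10}→3  {7,9,10}→3  {8,9,10}→1
  4 left: {2,7,9,10}→12  {2,8,9,10}→4  {6,8,9,10}→1  {7,8,9,10}→4
  5 left: {2,6,8,9,10}→5  {2,7,8,9,10}→20  {5,6,8,9,10}→1  {6,7,8,9,10}→5
  6 left: {2,5,6,8,9,10}→6  {2,6,7,8,9,10}→30  {4,5,6,8,9,10}→1  {5,6,7,8,9,10}→6
  7 left: {2,4,5,6,8,9,10}→7  {2,5,6,7,8,9,10}→42  {3,4,5,6,8,9,10}→1  {4,5,6,7,8,9,10}→7
  8 left: {1,3,4,5,6,8,9,10}→1  {2,3,4,5,6,8,9,10}→8  {2,4,5,6,7,8,9,10}→56  {3,4,5,6,7,8,9,10}→8
  9 left: {0,1,3,4,5,6,8,9,10}→1  {1,2,3,4,5,6,8,9,10}→9  {1,3,4,5,6,7,8,9,10}→9  {2,3,4,5,6,7,8,9,10}→72
  placing 0:r first → 90 extensions
  placing 2:s first → 10 extensions
  placing 7:p first → 10 extensions
total linear extensions = 110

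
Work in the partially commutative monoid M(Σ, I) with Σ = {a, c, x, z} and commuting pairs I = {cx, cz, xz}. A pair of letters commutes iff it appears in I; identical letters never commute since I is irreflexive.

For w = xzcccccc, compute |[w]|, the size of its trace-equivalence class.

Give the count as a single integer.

56

#0=x has no predecessor
#1=z has no predecessor
#2=c has no predecessor
#3=c depends on [2:c]
#4=c depends on [3:c]
#5=c depends on [4:c]
#6=c depends on [5:c]
#7=c depends on [6:c]
sources: [0:x, 1:z, 2:c]
N(rest) = Σ N(rest − s) over sources s of rest; N(one piece) = 1:
  size 1 → [0]=1  [1]=1  [7]=1
  size 2 → [0,1]=2  [0,7]=2  [1,7]=2  [6,7]=1
  size 3 → [0,1,7]=6  [0,6,7]=3  [1,6,7]=3  [5,6,7]=1
  size 4 → [0,1,6,7]=12  [0,5,6,7]=4  [1,5,6,7]=4  [4,5,6,7]=1
  size 5 → [0,1,5,6,7]=20  [0,4,5,6,7]=5  [1,4,5,6,7]=5  [3,4,5,6,7]=1
  size 6 → [0,1,4,5,6,7]=30  [0,3,4,5,6,7]=6  [1,3,4,5,6,7]=6  [2,3,4,5,6,7]=1
  first=0(x) contributes 7
  first=1(z) contributes 7
  first=2(c) contributes 42
|[w]| = 56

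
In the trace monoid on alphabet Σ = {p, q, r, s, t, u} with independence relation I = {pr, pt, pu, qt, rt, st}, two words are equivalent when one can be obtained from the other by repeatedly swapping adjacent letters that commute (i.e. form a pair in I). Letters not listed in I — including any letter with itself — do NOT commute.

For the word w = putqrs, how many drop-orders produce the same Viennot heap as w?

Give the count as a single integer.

9

drop 0:p onto floor
drop 1:u onto floor
drop 2:t onto {1:u}
drop 3:q onto {0:p, 1:u}
drop 4:r onto {3:q}
drop 5:s onto {4:r}
ground layer = {0:p, 1:u}
drop-orders for the pieces not yet dropped (sum over which currently-grounded one goes next):
  1 to go: {2} 1  {5} 1
  2 to go: {2,5} 2  {4,5} 1
  3 to go: {2,4,5} 3  {3,4,5} 1
  4 to go: {0,3,4,5} 1  {2,3,4,5} 4
  if 0:p drops first: 4 orders
  if 1:u drops first: 5 orders
heap linearizations: 9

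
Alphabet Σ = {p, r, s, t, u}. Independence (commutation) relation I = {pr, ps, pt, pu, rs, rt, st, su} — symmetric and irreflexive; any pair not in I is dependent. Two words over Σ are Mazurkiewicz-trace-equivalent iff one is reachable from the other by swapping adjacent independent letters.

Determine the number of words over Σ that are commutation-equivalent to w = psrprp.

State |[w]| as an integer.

drop 0:p onto floor
drop 1:s onto floor
drop 2:r onto floor
drop 3:p onto {0:p}
drop 4:r onto {2:r}
drop 5:p onto {3:p}
ground layer = {0:p, 1:s, 2:r}
drop-orders for the pieces not yet dropped (sum over which currently-grounded one goes next):
  1 to go: {1} 1  {4} 1  {5} 1
  2 to go: {1,4} 2  {1,5} 2  {2,4} 1  {3,5} 1  {4,5} 2
  3 to go: {0,3,5} 1  {1,2,4} 3  {1,3,5} 3  {1,4,5} 6  {2,4,5} 3  {3,4,5} 3
  4 to go: {0,1,3,5} 4  {0,3,4,5} 4  {1,2,4,5} 12  {1,3,4,5} 12  {2,3,4,5} 6
  if 0:p drops first: 30 orders
  if 1:s drops first: 10 orders
  if 2:r drops first: 20 orders
heap linearizations: 60

60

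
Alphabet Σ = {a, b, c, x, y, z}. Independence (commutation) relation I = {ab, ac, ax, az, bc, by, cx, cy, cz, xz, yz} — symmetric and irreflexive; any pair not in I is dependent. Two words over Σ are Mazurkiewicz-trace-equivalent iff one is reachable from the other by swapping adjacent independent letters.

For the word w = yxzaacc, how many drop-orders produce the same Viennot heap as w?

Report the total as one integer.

0(y) covers ∅
1(x) covers 0:y
2(z) covers ∅
3(a) covers 0:y
4(a) covers 3:a
5(c) covers ∅
6(c) covers 5:c
floor of heap: 0:y, 2:z, 5:c
completions by unplaced set U, small U first (add the entries for U minus each lowest piece of U):
  |U|=1: {1}:1  {2}:1  {4}:1  {6}:1
  |U|=2: {1,2}:2  {1,4}:2  {1,6}:2  {2,4}:2  {2,6}:2  {3,4}:1  {4,6}:2  {5,6}:1
  |U|=3: {1,2,4}:6  {1,2,6}:6  {1,3,4}:3  {1,4,6}:6  {1,5,6}:3  {2,3,4}:3  {2,4,6}:6  {2,5,6}:3  {3,4,6}:3  {4,5,6}:3
  |U|=4: {0,1,3,4}:3  {1,2,3,4}:12  {1,2,4,6}:24  {1,2,5,6}:12  {1,3,4,6}:12  {1,4,5,6}:12  {2,3,4,6}:12  {2,4,5,6}:12  {3,4,5,6}:6
  |U|=5: {0,1,2,3,4}:15  {0,1,3,4,6}:15  {1,2,3,4,6}:60  {1,2,4,5,6}:60  {1,3,4,5,6}:30  {2,3,4,5,6}:30
  start at 0(y): 180
  start at 2(z): 45
  start at 5(c): 90
sum over floor = 315

315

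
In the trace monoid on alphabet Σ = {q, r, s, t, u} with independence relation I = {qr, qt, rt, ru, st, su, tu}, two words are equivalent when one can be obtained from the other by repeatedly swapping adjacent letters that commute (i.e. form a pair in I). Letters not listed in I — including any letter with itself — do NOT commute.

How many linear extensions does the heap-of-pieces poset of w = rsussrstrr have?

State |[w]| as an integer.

drop 0:r onto floor
drop 1:s onto {0:r}
drop 2:u onto floor
drop 3:s onto {1:s}
drop 4:s onto {3:s}
drop 5:r onto {4:s}
drop 6:s onto {5:r}
drop 7:t onto floor
drop 8:r onto {6:s}
drop 9:r onto {8:r}
ground layer = {0:r, 2:u, 7:t}
drop-orders for the pieces not yet dropped (sum over which currently-grounded one goes next):
  1 to go: {2} 1  {7} 1  {9} 1
  2 to go: {2,7} 2  {2,9} 2  {7,9} 2  {8,9} 1
  3 to go: {2,7,9} 6  {2,8,9} 3  {6,8,9} 1  {7,8,9} 3
  4 to go: {2,6,8,9} 4  {2,7,8,9} 12  {5,6,8,9} 1  {6,7,8,9} 4
  5 to go: {2,5,6,8,9} 5  {2,6,7,8,9} 20  {4,5,6,8,9} 1  {5,6,7,8,9} 5
  6 to go: {2,4,5,6,8,9} 6  {2,5,6,7,8,9} 30  {3,4,5,6,8,9} 1  {4,5,6,7,8,9} 6
  7 to go: {1,3,4,5,6,8,9} 1  {2,3,4,5,6,8,9} 7  {2,4,5,6,7,8,9} 42  {3,4,5,6,7,8,9} 7
  8 to go: {0,1,3,4,5,6,8,9} 1  {1,2,3,4,5,6,8,9} 8  {1,3,4,5,6,7,8,9} 8  {2,3,4,5,6,7,8,9} 56
  if 0:r drops first: 72 orders
  if 2:u drops first: 9 orders
  if 7:t drops first: 9 orders
heap linearizations: 90

90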